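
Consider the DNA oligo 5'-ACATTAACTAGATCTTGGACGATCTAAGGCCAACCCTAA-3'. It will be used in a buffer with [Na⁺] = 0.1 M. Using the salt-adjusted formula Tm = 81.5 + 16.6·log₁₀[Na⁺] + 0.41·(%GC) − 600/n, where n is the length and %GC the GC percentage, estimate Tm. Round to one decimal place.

66.3°C

Length n = 39. Counting bases: C=10, T=9, G=6, A=14
G+C = 16, so %GC = 16/39 × 100 = 41.026%
Salt term: 16.6 × (-1) = -16.6
GC term: 0.41 × 41.026 = 16.821; length term: −600/39 = −15.385
Tm = 81.5 + (-16.6) + 16.821 − 15.385 = 66.336 → 66.3°C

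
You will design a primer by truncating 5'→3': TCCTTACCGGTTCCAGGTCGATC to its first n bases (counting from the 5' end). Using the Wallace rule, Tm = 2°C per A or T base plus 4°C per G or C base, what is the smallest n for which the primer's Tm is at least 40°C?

n = 13

First 12 bases: TCCTTACCGGTT → Tm = 36°C (< 40°C)
First 13 bases: TCCTTACCGGTTC → Tm = 40°C (≥ 40°C)
Since every base adds ≥2°C, Tm only increases with n, so the threshold is first crossed at n = 13.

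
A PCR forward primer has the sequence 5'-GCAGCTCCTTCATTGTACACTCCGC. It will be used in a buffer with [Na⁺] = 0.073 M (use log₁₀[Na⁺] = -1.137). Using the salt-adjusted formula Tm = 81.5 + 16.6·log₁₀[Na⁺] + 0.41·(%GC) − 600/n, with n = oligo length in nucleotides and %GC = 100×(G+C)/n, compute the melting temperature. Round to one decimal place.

61.6°C

Length n = 25. Base counts: A=4, C=10, G=4, T=7
G+C = 14, so %GC = 14/25 × 100 = 56%
Salt term: 16.6 × (-1.137) = -18.874
GC term: 0.41 × 56 = 22.96; length term: −600/25 = −24
Tm = 81.5 + (-18.874) + 22.96 − 24 = 61.586 → 61.6°C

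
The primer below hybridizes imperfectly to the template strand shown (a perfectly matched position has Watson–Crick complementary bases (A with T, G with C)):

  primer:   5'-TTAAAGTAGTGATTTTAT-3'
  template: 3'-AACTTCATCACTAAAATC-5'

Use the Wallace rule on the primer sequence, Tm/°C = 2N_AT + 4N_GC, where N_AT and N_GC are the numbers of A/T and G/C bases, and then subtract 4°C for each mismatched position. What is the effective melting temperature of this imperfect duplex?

Primer base counts: A=6, T=9, G=3, C=0 → A+T=15, G+C=3
Perfect-match Tm = 2(15) + 4(3) = 30 + 12 = 42°C
Mismatches (positions where the bases are not complementary): 2 (at positions 3, 18)
Effective Tm = 42 − 2×4 = 42 − 8 = 34°C

34°C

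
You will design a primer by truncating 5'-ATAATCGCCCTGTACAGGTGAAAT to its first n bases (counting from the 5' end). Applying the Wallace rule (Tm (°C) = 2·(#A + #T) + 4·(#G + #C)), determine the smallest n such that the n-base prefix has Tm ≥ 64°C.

First 21 bases: ATAATCGCCCTGTACAGGTGA → Tm = 62°C (< 64°C)
First 22 bases: ATAATCGCCCTGTACAGGTGAA → Tm = 64°C (≥ 64°C)
Each additional base adds 2°C (A/T) or 4°C (G/C), so Tm is non-decreasing in n; n = 22 is the first length to reach 64°C.

n = 22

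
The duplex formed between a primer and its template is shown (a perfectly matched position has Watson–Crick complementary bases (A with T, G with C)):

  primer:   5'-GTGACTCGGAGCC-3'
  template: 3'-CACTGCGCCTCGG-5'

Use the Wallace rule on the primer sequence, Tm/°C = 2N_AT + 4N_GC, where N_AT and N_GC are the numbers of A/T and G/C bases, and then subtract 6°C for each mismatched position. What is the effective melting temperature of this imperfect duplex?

38°C

Primer base counts: A=2, T=2, G=5, C=4 → A+T=4, G+C=9
Perfect-match Tm = 2(4) + 4(9) = 8 + 36 = 44°C
Mismatches (positions where the bases are not complementary): 1 (at position 6)
Effective Tm = 44 − 1×6 = 44 − 6 = 38°C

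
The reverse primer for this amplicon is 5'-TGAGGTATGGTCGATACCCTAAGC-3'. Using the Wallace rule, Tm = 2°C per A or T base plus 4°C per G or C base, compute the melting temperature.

Scanning the sequence gives T=6, G=7, A=6, C=5.
AT pairs contribute 12, GC pairs contribute 12.
Tm = 4·12 + 2·12 = 48 + 24 = 72°C

72°C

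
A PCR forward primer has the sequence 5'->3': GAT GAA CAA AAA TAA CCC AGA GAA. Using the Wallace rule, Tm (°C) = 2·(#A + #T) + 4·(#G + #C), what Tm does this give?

Scanning the sequence gives A=14, C=4, T=2, G=4.
A+T = 16, G+C = 8
Tm = 2×16 + 4×8 = 64°C

64°C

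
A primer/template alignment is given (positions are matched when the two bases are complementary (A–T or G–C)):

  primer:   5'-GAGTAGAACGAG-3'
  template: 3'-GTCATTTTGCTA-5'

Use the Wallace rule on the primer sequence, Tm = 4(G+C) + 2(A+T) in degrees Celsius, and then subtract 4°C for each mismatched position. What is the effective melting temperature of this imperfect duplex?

Primer base counts: A=5, T=1, G=5, C=1 → A+T=6, G+C=6
Perfect-match Tm = 2(6) + 4(6) = 12 + 24 = 36°C
Mismatches (positions where the bases are not complementary): 3 (at positions 1, 6, 12)
Effective Tm = 36 − 3×4 = 36 − 12 = 24°C

24°C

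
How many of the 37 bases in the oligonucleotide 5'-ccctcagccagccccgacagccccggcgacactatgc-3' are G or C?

27

Base counts: T=3, G=8, A=7, C=19
Total G or C: 8 + 19 = 27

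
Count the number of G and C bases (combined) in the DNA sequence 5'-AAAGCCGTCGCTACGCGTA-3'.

11

G=5, T=3, A=5, C=6
G+C = 5 + 6 = 11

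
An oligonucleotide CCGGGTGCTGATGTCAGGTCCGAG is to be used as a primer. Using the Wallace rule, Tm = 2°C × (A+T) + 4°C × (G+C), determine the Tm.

Scanning the sequence gives T=5, G=10, C=6, A=3.
So N_AT = 8 and N_GC = 16.
Tm = 2(8) + 4(16) = 16 + 64 = 80°C

80°C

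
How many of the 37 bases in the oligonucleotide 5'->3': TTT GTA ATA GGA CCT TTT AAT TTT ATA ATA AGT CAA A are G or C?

7

T=16, C=3, G=4, A=14
Total G or C: 4 + 3 = 7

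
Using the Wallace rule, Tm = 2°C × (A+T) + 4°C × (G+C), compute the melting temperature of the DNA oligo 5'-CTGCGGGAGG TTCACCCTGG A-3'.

Counting bases: G=8, A=3, T=4, C=6
So N_AT = 7 and N_GC = 14.
Tm = 4·14 + 2·7 = 56 + 14 = 70°C

70°C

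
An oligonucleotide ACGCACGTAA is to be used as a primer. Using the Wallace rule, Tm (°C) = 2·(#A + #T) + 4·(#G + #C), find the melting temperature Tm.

30°C

Counting bases: G=2, T=1, A=4, C=3
A+T = 5, G+C = 5
Tm = 4·5 + 2·5 = 20 + 10 = 30°C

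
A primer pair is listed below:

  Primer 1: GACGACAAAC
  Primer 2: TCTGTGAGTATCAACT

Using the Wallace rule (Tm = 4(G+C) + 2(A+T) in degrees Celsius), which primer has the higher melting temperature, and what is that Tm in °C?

Primer 1: A+T=5, G+C=5 → Tm = 2(5)+4(5) = 30°C
Primer 2: A+T=10, G+C=6 → Tm = 2(10)+4(6) = 44°C
30°C vs 44°C → primer 2 is higher.

Primer 2, 44°C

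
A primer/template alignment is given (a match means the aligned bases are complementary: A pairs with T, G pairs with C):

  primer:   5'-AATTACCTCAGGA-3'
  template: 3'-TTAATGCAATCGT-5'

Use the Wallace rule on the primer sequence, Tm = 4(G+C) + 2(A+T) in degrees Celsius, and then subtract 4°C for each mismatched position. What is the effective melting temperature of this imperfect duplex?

Primer base counts: A=5, T=3, G=2, C=3 → A+T=8, G+C=5
Perfect-match Tm = 2(8) + 4(5) = 16 + 20 = 36°C
Mismatches (positions where the bases are not complementary): 3 (at positions 7, 9, 12)
Effective Tm = 36 − 3×4 = 36 − 12 = 24°C

24°C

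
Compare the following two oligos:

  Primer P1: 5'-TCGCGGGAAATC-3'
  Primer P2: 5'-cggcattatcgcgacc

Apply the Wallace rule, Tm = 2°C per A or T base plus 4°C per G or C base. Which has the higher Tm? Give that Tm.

Primer P2, 52°C

Primer P1: A+T=5, G+C=7 → Tm = 2(5)+4(7) = 38°C
Primer P2: A+T=6, G+C=10 → Tm = 2(6)+4(10) = 52°C
38°C vs 52°C → primer P2 is higher.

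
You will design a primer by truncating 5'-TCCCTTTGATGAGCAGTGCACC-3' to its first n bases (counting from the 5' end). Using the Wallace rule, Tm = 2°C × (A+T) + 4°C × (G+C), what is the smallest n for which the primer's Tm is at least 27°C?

n = 10

First 9 bases: TCCCTTTGA → Tm = 26°C (< 27°C)
First 10 bases: TCCCTTTGAT → Tm = 28°C (≥ 27°C)
Since every base adds ≥2°C, Tm only increases with n, so the threshold is first crossed at n = 10.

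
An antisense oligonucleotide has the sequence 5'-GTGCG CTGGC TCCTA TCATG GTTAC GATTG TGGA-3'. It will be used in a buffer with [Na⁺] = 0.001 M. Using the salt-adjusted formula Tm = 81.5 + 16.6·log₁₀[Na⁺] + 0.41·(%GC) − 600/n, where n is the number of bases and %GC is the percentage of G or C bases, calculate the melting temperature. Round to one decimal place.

Length n = 34. Scanning the sequence gives T=11, C=7, G=11, A=5.
G+C = 18, so %GC = 18/34 × 100 = 52.941%
Salt term: 16.6 × (-3) = -49.8
GC term: 0.41 × 52.941 = 21.706; length term: −600/34 = −17.647
Tm = 81.5 + (-49.8) + 21.706 − 17.647 = 35.759 → 35.8°C

35.8°C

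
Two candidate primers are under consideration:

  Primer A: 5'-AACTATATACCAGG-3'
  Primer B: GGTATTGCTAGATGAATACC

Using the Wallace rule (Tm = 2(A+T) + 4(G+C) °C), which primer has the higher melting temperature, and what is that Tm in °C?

Primer B, 56°C

Primer A: A+T=9, G+C=5 → Tm = 2(9)+4(5) = 38°C
Primer B: A+T=12, G+C=8 → Tm = 2(12)+4(8) = 56°C
38°C vs 56°C → primer B is higher.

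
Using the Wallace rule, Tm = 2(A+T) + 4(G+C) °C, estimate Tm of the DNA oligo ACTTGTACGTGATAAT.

Counting bases: C=2, T=6, A=5, G=3
A+T = 11, G+C = 5
Tm = 4·5 + 2·11 = 20 + 22 = 42°C

42°C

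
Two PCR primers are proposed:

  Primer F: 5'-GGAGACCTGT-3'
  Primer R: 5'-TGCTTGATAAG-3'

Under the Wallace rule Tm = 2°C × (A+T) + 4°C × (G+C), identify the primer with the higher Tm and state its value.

Primer F: A+T=4, G+C=6 → Tm = 2(4)+4(6) = 32°C
Primer R: A+T=7, G+C=4 → Tm = 2(7)+4(4) = 30°C
32°C vs 30°C → primer F is higher.

Primer F, 32°C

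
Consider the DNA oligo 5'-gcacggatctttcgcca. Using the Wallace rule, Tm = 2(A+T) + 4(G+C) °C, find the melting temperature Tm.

Counting bases: T=4, G=4, C=6, A=3
AT pairs contribute 7, GC pairs contribute 10.
Tm = 2×7 + 4×10 = 54°C

54°C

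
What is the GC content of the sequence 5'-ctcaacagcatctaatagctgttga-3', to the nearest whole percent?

Scanning the sequence gives C=6, G=4, T=7, A=8.
G+C = 4 + 6 = 10 out of 25 bases
%GC = 10/25 × 100 = 40% ≈ 40%

40%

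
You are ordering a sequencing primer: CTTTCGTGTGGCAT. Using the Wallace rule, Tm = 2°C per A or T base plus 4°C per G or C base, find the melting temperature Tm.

42°C

Scanning the sequence gives T=6, C=3, A=1, G=4.
So N_AT = 7 and N_GC = 7.
Tm = 4·7 + 2·7 = 28 + 14 = 42°C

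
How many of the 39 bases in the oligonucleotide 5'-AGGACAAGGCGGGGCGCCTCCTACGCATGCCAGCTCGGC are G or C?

28

Scanning the sequence gives T=4, A=7, C=14, G=14.
Total G or C: 14 + 14 = 28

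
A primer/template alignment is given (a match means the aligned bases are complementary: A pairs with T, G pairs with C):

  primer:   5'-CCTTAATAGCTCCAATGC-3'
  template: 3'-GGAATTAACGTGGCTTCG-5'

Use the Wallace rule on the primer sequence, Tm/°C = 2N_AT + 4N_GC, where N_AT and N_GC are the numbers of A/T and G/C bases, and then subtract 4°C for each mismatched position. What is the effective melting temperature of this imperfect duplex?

36°C

Primer base counts: A=5, T=5, G=2, C=6 → A+T=10, G+C=8
Perfect-match Tm = 2(10) + 4(8) = 20 + 32 = 52°C
Mismatches (positions where the bases are not complementary): 4 (at positions 8, 11, 14, 16)
Effective Tm = 52 − 4×4 = 52 − 16 = 36°C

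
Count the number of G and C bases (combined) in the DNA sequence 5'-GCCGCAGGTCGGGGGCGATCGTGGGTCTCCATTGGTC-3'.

Counting bases: C=10, T=8, A=3, G=16
Total G or C: 16 + 10 = 26

26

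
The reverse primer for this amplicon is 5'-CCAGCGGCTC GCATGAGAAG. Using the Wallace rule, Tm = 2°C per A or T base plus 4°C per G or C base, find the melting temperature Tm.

Scanning the sequence gives A=5, G=7, C=6, T=2.
A+T = 7, G+C = 13
Tm = 4·13 + 2·7 = 52 + 14 = 66°C

66°C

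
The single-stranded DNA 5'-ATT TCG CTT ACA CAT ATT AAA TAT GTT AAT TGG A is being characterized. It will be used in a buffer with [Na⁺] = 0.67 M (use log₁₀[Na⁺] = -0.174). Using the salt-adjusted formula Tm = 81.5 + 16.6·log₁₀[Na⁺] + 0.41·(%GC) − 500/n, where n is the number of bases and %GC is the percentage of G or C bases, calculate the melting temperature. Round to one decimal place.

Length n = 34. A=12, G=4, C=4, T=14
G+C = 8, so %GC = 8/34 × 100 = 23.529%
Salt term: 16.6 × (-0.174) = -2.888
GC term: 0.41 × 23.529 = 9.647; length term: −500/34 = −14.706
Tm = 81.5 + (-2.888) + 9.647 − 14.706 = 73.553 → 73.6°C

73.6°C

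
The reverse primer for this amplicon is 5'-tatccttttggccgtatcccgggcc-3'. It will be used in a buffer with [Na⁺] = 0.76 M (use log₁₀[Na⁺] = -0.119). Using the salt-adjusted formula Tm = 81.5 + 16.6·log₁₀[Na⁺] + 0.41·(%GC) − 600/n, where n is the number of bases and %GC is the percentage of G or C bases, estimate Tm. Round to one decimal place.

80.1°C

Length n = 25. Scanning the sequence gives C=9, G=6, T=8, A=2.
G+C = 15, so %GC = 15/25 × 100 = 60%
Salt term: 16.6 × (-0.119) = -1.975
GC term: 0.41 × 60 = 24.6; length term: −600/25 = −24
Tm = 81.5 + (-1.975) + 24.6 − 24 = 80.125 → 80.1°C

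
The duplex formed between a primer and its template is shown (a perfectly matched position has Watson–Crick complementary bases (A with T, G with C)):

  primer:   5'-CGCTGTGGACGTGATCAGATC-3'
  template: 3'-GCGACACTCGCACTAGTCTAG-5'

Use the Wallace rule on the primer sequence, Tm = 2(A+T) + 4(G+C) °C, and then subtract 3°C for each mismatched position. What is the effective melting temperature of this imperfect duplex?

60°C

Primer base counts: A=4, T=5, G=7, C=5 → A+T=9, G+C=12
Perfect-match Tm = 2(9) + 4(12) = 18 + 48 = 66°C
Mismatches (positions where the bases are not complementary): 2 (at positions 8, 9)
Effective Tm = 66 − 2×3 = 66 − 6 = 60°C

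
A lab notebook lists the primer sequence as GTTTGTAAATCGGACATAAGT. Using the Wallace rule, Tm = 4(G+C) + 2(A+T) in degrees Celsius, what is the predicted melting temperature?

56°C

G=5, C=2, A=7, T=7
So N_AT = 14 and N_GC = 7.
Tm = 2×14 + 4×7 = 56°C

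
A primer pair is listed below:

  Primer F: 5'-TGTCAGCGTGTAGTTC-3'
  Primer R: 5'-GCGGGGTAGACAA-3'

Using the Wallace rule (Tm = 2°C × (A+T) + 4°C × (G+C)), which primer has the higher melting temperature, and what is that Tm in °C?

Primer F, 48°C

Primer F: A+T=8, G+C=8 → Tm = 2(8)+4(8) = 48°C
Primer R: A+T=5, G+C=8 → Tm = 2(5)+4(8) = 42°C
48°C vs 42°C → primer F is higher.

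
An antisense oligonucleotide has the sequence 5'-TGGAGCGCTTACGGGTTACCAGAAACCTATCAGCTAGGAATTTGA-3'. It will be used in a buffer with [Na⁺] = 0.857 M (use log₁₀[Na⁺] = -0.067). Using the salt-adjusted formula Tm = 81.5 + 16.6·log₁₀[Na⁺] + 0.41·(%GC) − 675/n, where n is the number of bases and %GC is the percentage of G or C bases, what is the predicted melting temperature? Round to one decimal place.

84.5°C

Length n = 45. A=13, G=12, T=11, C=9
G+C = 21, so %GC = 21/45 × 100 = 46.667%
Salt term: 16.6 × (-0.067) = -1.112
GC term: 0.41 × 46.667 = 19.133; length term: −675/45 = −15
Tm = 81.5 + (-1.112) + 19.133 − 15 = 84.521 → 84.5°C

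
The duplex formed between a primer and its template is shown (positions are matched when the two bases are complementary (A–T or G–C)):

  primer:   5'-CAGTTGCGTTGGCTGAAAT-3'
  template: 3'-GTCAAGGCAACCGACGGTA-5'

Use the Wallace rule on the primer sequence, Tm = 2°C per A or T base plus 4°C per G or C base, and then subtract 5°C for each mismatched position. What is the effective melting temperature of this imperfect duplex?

Primer base counts: A=4, T=6, G=6, C=3 → A+T=10, G+C=9
Perfect-match Tm = 2(10) + 4(9) = 20 + 36 = 56°C
Mismatches (positions where the bases are not complementary): 3 (at positions 6, 16, 17)
Effective Tm = 56 − 3×5 = 56 − 15 = 41°C

41°C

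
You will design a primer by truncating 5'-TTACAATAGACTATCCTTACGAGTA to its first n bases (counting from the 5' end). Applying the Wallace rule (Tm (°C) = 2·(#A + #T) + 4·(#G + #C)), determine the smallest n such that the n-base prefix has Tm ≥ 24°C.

n = 10

First 9 bases: TTACAATAG → Tm = 22°C (< 24°C)
First 10 bases: TTACAATAGA → Tm = 24°C (≥ 24°C)
Each additional base adds 2°C (A/T) or 4°C (G/C), so Tm is non-decreasing in n; n = 10 is the first length to reach 24°C.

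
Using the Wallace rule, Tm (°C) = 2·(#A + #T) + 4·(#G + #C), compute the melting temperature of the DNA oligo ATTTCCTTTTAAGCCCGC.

Scanning the sequence gives C=6, T=7, G=2, A=3.
So N_AT = 10 and N_GC = 8.
Tm = 4·8 + 2·10 = 32 + 20 = 52°C

52°C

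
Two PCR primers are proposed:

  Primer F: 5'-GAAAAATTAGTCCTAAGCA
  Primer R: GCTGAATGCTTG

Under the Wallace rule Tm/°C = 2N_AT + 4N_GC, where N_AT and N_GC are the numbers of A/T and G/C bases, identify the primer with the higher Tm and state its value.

Primer F: A+T=13, G+C=6 → Tm = 2(13)+4(6) = 50°C
Primer R: A+T=6, G+C=6 → Tm = 2(6)+4(6) = 36°C
50°C vs 36°C → primer F is higher.

Primer F, 50°C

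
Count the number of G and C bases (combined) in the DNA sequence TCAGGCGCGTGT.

Counting bases: A=1, T=3, C=3, G=5
G+C = 5 + 3 = 8

8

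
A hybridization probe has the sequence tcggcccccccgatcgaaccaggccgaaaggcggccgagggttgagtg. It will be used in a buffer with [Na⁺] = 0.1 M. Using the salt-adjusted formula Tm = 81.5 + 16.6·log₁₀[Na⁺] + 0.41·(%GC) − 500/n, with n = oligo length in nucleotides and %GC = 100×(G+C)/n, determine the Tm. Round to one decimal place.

Length n = 48. Counting bases: T=5, G=18, A=9, C=16
G+C = 34, so %GC = 34/48 × 100 = 70.833%
Salt term: 16.6 × (-1) = -16.6
GC term: 0.41 × 70.833 = 29.042; length term: −500/48 = −10.417
Tm = 81.5 + (-16.6) + 29.042 − 10.417 = 83.525 → 83.5°C

83.5°C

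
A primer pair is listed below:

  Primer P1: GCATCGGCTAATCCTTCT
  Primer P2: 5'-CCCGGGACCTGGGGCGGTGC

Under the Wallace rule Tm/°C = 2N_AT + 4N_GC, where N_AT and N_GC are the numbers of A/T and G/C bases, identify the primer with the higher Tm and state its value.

Primer P2, 74°C

Primer P1: A+T=9, G+C=9 → Tm = 2(9)+4(9) = 54°C
Primer P2: A+T=3, G+C=17 → Tm = 2(3)+4(17) = 74°C
54°C vs 74°C → primer P2 is higher.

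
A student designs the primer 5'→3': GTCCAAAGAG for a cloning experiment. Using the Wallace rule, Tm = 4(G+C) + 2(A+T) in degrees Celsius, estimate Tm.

Base counts: A=4, T=1, C=2, G=3
A+T = 5, G+C = 5
Tm = 2×5 + 4×5 = 30°C

30°C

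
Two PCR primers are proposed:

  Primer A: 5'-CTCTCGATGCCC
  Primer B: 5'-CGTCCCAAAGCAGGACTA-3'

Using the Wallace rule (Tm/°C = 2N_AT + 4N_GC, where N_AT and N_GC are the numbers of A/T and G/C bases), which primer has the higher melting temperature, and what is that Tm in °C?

Primer A: A+T=4, G+C=8 → Tm = 2(4)+4(8) = 40°C
Primer B: A+T=8, G+C=10 → Tm = 2(8)+4(10) = 56°C
40°C vs 56°C → primer B is higher.

Primer B, 56°C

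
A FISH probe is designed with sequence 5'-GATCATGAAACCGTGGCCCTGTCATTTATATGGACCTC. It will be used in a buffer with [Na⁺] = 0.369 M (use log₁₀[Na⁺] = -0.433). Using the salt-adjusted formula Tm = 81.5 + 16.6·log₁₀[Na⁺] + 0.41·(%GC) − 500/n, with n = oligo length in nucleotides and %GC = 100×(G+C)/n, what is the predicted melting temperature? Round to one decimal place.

80.6°C

Length n = 38. Counting bases: C=10, T=11, A=9, G=8
G+C = 18, so %GC = 18/38 × 100 = 47.368%
Salt term: 16.6 × (-0.433) = -7.188
GC term: 0.41 × 47.368 = 19.421; length term: −500/38 = −13.158
Tm = 81.5 + (-7.188) + 19.421 − 13.158 = 80.575 → 80.6°C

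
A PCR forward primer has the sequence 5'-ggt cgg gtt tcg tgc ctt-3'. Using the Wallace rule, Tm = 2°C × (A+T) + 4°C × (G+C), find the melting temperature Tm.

Base counts: G=7, C=4, A=0, T=7
AT pairs contribute 7, GC pairs contribute 11.
Tm = 4·11 + 2·7 = 44 + 14 = 58°C

58°C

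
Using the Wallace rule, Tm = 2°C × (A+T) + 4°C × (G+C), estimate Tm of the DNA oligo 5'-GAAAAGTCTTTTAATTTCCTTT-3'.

54°C

Scanning the sequence gives A=6, T=11, G=2, C=3.
A+T = 17, G+C = 5
Tm = 4·5 + 2·17 = 20 + 34 = 54°C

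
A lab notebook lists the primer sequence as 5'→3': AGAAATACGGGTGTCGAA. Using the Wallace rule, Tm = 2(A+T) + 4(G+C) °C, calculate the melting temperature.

Scanning the sequence gives G=6, A=7, T=3, C=2.
AT pairs contribute 10, GC pairs contribute 8.
Tm = 2(10) + 4(8) = 20 + 32 = 52°C

52°C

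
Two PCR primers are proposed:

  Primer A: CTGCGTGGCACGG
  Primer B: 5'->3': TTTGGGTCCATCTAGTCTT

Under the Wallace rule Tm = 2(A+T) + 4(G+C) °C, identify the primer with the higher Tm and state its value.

Primer B, 54°C

Primer A: A+T=3, G+C=10 → Tm = 2(3)+4(10) = 46°C
Primer B: A+T=11, G+C=8 → Tm = 2(11)+4(8) = 54°C
46°C vs 54°C → primer B is higher.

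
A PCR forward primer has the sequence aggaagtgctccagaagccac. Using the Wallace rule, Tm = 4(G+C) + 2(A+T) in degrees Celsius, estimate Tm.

A=7, G=6, T=2, C=6
A+T = 9, G+C = 12
Tm = 2(9) + 4(12) = 18 + 48 = 66°C

66°C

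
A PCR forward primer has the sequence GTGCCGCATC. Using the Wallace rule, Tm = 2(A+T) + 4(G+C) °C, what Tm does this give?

34°C

G=3, T=2, A=1, C=4
So N_AT = 3 and N_GC = 7.
Tm = 4·7 + 2·3 = 28 + 6 = 34°C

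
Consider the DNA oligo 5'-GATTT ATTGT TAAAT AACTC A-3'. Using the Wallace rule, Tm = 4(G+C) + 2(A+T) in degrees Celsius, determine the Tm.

Scanning the sequence gives C=2, T=9, A=8, G=2.
A+T = 17, G+C = 4
Tm = 2(17) + 4(4) = 34 + 16 = 50°C

50°C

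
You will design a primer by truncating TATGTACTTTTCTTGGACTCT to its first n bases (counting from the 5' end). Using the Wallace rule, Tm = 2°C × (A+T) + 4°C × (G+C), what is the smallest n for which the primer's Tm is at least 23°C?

n = 10

First 9 bases: TATGTACTT → Tm = 22°C (< 23°C)
First 10 bases: TATGTACTTT → Tm = 24°C (≥ 23°C)
Since every base adds ≥2°C, Tm only increases with n, so the threshold is first crossed at n = 10.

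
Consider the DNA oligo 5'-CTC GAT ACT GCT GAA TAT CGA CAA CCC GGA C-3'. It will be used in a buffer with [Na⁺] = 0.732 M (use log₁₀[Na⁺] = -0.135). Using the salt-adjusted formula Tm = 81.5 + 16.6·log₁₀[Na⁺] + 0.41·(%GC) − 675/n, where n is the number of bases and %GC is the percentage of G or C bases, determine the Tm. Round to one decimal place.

Length n = 31. Base counts: T=6, A=9, G=6, C=10
G+C = 16, so %GC = 16/31 × 100 = 51.613%
Salt term: 16.6 × (-0.135) = -2.241
GC term: 0.41 × 51.613 = 21.161; length term: −675/31 = −21.774
Tm = 81.5 + (-2.241) + 21.161 − 21.774 = 78.646 → 78.6°C

78.6°C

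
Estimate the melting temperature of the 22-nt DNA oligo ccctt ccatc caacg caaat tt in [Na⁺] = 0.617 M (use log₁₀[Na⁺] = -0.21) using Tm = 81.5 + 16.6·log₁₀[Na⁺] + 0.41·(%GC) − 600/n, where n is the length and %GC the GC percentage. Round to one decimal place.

Length n = 22. Base counts: C=9, A=6, T=6, G=1
G+C = 10, so %GC = 10/22 × 100 = 45.455%
Salt term: 16.6 × (-0.21) = -3.486
GC term: 0.41 × 45.455 = 18.637; length term: −600/22 = −27.273
Tm = 81.5 + (-3.486) + 18.637 − 27.273 = 69.378 → 69.4°C

69.4°C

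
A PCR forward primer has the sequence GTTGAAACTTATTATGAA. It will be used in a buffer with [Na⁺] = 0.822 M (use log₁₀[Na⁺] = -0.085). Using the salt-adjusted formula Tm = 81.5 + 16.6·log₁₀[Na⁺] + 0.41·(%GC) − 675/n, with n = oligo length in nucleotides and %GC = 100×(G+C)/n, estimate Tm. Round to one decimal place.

Length n = 18. Scanning the sequence gives T=7, G=3, A=7, C=1.
G+C = 4, so %GC = 4/18 × 100 = 22.222%
Salt term: 16.6 × (-0.085) = -1.411
GC term: 0.41 × 22.222 = 9.111; length term: −675/18 = −37.5
Tm = 81.5 + (-1.411) + 9.111 − 37.5 = 51.7 → 51.7°C

51.7°C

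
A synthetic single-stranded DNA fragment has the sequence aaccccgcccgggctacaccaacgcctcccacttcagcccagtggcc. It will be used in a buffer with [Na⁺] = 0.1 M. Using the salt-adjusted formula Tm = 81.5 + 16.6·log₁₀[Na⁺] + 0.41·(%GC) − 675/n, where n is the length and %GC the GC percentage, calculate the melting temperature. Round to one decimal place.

Length n = 47. Base counts: G=9, T=5, C=24, A=9
G+C = 33, so %GC = 33/47 × 100 = 70.213%
Salt term: 16.6 × (-1) = -16.6
GC term: 0.41 × 70.213 = 28.787; length term: −675/47 = −14.362
Tm = 81.5 + (-16.6) + 28.787 − 14.362 = 79.325 → 79.3°C

79.3°C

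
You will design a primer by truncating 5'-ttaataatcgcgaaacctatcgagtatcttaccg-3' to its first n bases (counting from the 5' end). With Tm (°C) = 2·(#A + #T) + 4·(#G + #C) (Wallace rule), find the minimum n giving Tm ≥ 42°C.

n = 16

First 15 bases: TTAATAATCGCGAAA → Tm = 38°C (< 42°C)
First 16 bases: TTAATAATCGCGAAAC → Tm = 42°C (≥ 42°C)
Since every base adds ≥2°C, Tm only increases with n, so the threshold is first crossed at n = 16.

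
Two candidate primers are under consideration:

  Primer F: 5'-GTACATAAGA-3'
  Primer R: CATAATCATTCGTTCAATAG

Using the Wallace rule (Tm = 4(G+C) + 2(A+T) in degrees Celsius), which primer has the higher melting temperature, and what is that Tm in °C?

Primer R, 52°C

Primer F: A+T=7, G+C=3 → Tm = 2(7)+4(3) = 26°C
Primer R: A+T=14, G+C=6 → Tm = 2(14)+4(6) = 52°C
26°C vs 52°C → primer R is higher.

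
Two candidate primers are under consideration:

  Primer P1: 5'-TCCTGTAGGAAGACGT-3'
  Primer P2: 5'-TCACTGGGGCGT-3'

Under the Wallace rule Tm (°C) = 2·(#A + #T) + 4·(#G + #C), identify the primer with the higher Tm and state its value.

Primer P1: A+T=8, G+C=8 → Tm = 2(8)+4(8) = 48°C
Primer P2: A+T=4, G+C=8 → Tm = 2(4)+4(8) = 40°C
48°C vs 40°C → primer P1 is higher.

Primer P1, 48°C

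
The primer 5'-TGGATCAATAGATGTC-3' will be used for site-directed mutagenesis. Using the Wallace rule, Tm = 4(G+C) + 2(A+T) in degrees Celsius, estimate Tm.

44°C

Scanning the sequence gives T=5, C=2, G=4, A=5.
So N_AT = 10 and N_GC = 6.
Tm = 2×10 + 4×6 = 44°C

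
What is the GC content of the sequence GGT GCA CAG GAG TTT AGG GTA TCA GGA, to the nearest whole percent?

Counting bases: G=11, T=6, A=7, C=3
G+C = 11 + 3 = 14 out of 27 bases
%GC = 14/27 × 100 = 51.85% ≈ 52%

52%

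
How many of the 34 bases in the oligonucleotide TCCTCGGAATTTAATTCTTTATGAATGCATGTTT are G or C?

10

Scanning the sequence gives C=5, A=8, G=5, T=16.
Total G or C: 5 + 5 = 10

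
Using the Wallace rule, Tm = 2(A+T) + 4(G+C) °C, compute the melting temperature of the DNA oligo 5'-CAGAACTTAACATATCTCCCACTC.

68°C

T=6, G=1, A=8, C=9
So N_AT = 14 and N_GC = 10.
Tm = 2(14) + 4(10) = 28 + 40 = 68°C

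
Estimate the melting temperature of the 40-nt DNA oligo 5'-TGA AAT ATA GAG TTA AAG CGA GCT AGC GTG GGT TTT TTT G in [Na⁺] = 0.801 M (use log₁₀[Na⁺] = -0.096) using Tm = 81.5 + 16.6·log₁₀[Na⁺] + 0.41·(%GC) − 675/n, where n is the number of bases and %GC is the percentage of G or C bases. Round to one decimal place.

78.4°C

Length n = 40. Base counts: A=11, T=14, G=12, C=3
G+C = 15, so %GC = 15/40 × 100 = 37.5%
Salt term: 16.6 × (-0.096) = -1.594
GC term: 0.41 × 37.5 = 15.375; length term: −675/40 = −16.875
Tm = 81.5 + (-1.594) + 15.375 − 16.875 = 78.406 → 78.4°C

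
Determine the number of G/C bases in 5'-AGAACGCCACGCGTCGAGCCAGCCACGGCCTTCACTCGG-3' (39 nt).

Scanning the sequence gives T=4, A=8, C=16, G=11.
G+C = 11 + 16 = 27

27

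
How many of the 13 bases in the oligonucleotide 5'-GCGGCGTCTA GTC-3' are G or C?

9

Scanning the sequence gives T=3, G=5, A=1, C=4.
Total G or C: 5 + 4 = 9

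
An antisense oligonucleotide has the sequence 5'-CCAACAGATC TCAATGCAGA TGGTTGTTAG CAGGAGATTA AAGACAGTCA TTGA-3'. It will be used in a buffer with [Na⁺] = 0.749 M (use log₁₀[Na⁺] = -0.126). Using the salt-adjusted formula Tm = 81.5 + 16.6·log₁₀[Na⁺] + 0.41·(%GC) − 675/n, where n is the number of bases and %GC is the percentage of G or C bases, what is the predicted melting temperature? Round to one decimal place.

83.6°C

Length n = 54. Scanning the sequence gives T=13, A=19, C=9, G=13.
G+C = 22, so %GC = 22/54 × 100 = 40.741%
Salt term: 16.6 × (-0.126) = -2.092
GC term: 0.41 × 40.741 = 16.704; length term: −675/54 = −12.5
Tm = 81.5 + (-2.092) + 16.704 − 12.5 = 83.612 → 83.6°C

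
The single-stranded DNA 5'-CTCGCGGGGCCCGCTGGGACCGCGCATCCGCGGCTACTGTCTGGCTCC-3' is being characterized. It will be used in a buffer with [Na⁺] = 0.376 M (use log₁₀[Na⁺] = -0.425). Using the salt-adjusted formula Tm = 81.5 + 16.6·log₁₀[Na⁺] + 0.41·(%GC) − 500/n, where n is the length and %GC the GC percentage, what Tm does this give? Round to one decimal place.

Length n = 48. Base counts: A=3, G=17, C=20, T=8
G+C = 37, so %GC = 37/48 × 100 = 77.083%
Salt term: 16.6 × (-0.425) = -7.055
GC term: 0.41 × 77.083 = 31.604; length term: −500/48 = −10.417
Tm = 81.5 + (-7.055) + 31.604 − 10.417 = 95.632 → 95.6°C

95.6°C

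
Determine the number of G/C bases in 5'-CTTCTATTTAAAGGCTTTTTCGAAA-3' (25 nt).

G=3, T=11, A=7, C=4
Total G or C: 3 + 4 = 7

7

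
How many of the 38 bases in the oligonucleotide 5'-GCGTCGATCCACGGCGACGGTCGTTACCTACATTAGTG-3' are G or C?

Scanning the sequence gives T=9, G=11, C=11, A=7.
Total G or C: 11 + 11 = 22

22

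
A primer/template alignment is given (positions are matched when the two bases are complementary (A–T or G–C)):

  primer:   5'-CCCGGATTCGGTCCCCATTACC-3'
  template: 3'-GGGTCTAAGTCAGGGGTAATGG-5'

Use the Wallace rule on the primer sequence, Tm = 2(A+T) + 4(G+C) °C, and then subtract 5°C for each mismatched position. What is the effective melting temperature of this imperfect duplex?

Primer base counts: A=3, T=5, G=4, C=10 → A+T=8, G+C=14
Perfect-match Tm = 2(8) + 4(14) = 16 + 56 = 72°C
Mismatches (positions where the bases are not complementary): 2 (at positions 4, 10)
Effective Tm = 72 − 2×5 = 72 − 10 = 62°C

62°C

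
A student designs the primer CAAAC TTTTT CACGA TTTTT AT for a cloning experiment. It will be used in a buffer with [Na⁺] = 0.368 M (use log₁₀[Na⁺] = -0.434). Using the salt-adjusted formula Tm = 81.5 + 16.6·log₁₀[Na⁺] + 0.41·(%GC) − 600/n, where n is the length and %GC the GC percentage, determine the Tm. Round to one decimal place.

Length n = 22. Scanning the sequence gives A=6, G=1, T=11, C=4.
G+C = 5, so %GC = 5/22 × 100 = 22.727%
Salt term: 16.6 × (-0.434) = -7.204
GC term: 0.41 × 22.727 = 9.318; length term: −600/22 = −27.273
Tm = 81.5 + (-7.204) + 9.318 − 27.273 = 56.341 → 56.3°C

56.3°C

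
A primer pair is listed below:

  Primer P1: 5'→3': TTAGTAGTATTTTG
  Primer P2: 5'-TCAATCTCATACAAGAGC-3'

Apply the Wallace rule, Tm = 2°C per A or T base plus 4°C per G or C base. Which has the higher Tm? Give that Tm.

Primer P2, 50°C

Primer P1: A+T=11, G+C=3 → Tm = 2(11)+4(3) = 34°C
Primer P2: A+T=11, G+C=7 → Tm = 2(11)+4(7) = 50°C
34°C vs 50°C → primer P2 is higher.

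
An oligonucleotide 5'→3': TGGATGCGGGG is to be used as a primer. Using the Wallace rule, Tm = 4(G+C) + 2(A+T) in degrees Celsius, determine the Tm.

Scanning the sequence gives G=7, A=1, C=1, T=2.
A+T = 3, G+C = 8
Tm = 2×3 + 4×8 = 38°C

38°C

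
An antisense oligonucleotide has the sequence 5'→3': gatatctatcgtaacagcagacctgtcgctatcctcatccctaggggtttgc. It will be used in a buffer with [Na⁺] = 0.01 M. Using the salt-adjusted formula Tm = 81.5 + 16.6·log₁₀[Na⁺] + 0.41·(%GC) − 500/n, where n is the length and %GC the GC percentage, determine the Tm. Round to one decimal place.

59.2°C

Length n = 52. C=15, T=15, A=11, G=11
G+C = 26, so %GC = 26/52 × 100 = 50%
Salt term: 16.6 × (-2) = -33.2
GC term: 0.41 × 50 = 20.5; length term: −500/52 = −9.615
Tm = 81.5 + (-33.2) + 20.5 − 9.615 = 59.185 → 59.2°C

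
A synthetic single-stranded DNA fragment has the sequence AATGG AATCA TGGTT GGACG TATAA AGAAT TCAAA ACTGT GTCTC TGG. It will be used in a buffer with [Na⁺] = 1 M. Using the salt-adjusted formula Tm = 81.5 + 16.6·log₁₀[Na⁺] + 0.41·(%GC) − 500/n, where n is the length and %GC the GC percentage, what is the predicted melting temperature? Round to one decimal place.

Length n = 48. G=12, C=6, T=14, A=16
G+C = 18, so %GC = 18/48 × 100 = 37.5%
Salt term: 16.6 × (0) = 0
GC term: 0.41 × 37.5 = 15.375; length term: −500/48 = −10.417
Tm = 81.5 + (0) + 15.375 − 10.417 = 86.458 → 86.5°C

86.5°C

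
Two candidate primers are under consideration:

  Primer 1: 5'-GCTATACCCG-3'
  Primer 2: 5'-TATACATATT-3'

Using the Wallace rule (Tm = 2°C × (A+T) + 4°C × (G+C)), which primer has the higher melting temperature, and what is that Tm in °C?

Primer 1: A+T=4, G+C=6 → Tm = 2(4)+4(6) = 32°C
Primer 2: A+T=9, G+C=1 → Tm = 2(9)+4(1) = 22°C
32°C vs 22°C → primer 1 is higher.

Primer 1, 32°C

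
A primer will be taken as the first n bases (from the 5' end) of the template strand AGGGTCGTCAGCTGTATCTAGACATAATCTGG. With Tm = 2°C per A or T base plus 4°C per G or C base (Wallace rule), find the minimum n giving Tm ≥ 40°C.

n = 12

First 11 bases: AGGGTCGTCAG → Tm = 36°C (< 40°C)
First 12 bases: AGGGTCGTCAGC → Tm = 40°C (≥ 40°C)
Since every base adds ≥2°C, Tm only increases with n, so the threshold is first crossed at n = 12.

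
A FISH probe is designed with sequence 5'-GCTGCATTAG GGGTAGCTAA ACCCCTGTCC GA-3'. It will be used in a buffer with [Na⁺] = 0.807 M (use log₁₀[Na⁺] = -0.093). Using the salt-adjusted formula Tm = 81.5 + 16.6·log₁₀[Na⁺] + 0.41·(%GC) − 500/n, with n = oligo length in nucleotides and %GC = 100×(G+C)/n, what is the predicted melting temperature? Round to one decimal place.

Length n = 32. T=7, G=9, A=7, C=9
G+C = 18, so %GC = 18/32 × 100 = 56.25%
Salt term: 16.6 × (-0.093) = -1.544
GC term: 0.41 × 56.25 = 23.062; length term: −500/32 = −15.625
Tm = 81.5 + (-1.544) + 23.062 − 15.625 = 87.393 → 87.4°C

87.4°C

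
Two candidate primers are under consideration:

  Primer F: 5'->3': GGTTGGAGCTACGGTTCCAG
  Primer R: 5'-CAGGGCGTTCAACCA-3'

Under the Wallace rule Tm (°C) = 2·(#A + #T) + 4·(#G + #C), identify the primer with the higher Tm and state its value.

Primer F, 64°C

Primer F: A+T=8, G+C=12 → Tm = 2(8)+4(12) = 64°C
Primer R: A+T=6, G+C=9 → Tm = 2(6)+4(9) = 48°C
64°C vs 48°C → primer F is higher.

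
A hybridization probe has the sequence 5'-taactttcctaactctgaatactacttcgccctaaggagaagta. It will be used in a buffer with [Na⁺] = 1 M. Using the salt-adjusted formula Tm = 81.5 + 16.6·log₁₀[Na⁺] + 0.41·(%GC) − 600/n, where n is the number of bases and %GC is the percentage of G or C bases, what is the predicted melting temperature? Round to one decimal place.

83.7°C

Length n = 44. T=13, C=11, G=6, A=14
G+C = 17, so %GC = 17/44 × 100 = 38.636%
Salt term: 16.6 × (0) = 0
GC term: 0.41 × 38.636 = 15.841; length term: −600/44 = −13.636
Tm = 81.5 + (0) + 15.841 − 13.636 = 83.705 → 83.7°C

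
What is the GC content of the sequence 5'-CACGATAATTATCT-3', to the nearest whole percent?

T=5, A=5, G=1, C=3
G+C = 1 + 3 = 4 out of 14 bases
%GC = 4/14 × 100 = 28.57% ≈ 29%

29%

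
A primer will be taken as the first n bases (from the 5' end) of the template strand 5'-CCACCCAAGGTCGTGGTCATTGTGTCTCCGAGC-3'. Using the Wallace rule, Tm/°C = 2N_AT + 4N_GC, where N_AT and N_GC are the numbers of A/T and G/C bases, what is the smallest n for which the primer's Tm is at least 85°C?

First 27 bases: CCACCCAAGGTCGTGGTCATTGTGTCT → Tm = 84°C (< 85°C)
First 28 bases: CCACCCAAGGTCGTGGTCATTGTGTCTC → Tm = 88°C (≥ 85°C)
Each additional base adds 2°C (A/T) or 4°C (G/C), so Tm is non-decreasing in n; n = 28 is the first length to reach 85°C.

n = 28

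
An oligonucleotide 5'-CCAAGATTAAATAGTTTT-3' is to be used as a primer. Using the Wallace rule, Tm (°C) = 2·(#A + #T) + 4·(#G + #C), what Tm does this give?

Counting bases: G=2, A=7, T=7, C=2
A+T = 14, G+C = 4
Tm = 2×14 + 4×4 = 44°C

44°C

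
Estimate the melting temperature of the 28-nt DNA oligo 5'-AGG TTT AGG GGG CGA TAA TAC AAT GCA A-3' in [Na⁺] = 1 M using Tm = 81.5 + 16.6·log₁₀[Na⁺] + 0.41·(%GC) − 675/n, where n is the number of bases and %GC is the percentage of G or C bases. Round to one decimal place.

75.0°C

Length n = 28. Scanning the sequence gives A=10, G=9, T=6, C=3.
G+C = 12, so %GC = 12/28 × 100 = 42.857%
Salt term: 16.6 × (0) = 0
GC term: 0.41 × 42.857 = 17.571; length term: −675/28 = −24.107
Tm = 81.5 + (0) + 17.571 − 24.107 = 74.964 → 75.0°C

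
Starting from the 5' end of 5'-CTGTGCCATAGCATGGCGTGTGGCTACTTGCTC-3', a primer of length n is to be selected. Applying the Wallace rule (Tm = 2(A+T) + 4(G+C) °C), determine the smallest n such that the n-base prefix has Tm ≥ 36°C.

n = 12

First 11 bases: CTGTGCCATAG → Tm = 34°C (< 36°C)
First 12 bases: CTGTGCCATAGC → Tm = 38°C (≥ 36°C)
Since every base adds ≥2°C, Tm only increases with n, so the threshold is first crossed at n = 12.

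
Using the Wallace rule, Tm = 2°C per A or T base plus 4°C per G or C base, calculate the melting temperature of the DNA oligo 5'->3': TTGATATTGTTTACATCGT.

48°C

Counting bases: A=4, G=3, C=2, T=10
AT pairs contribute 14, GC pairs contribute 5.
Tm = 4·5 + 2·14 = 20 + 28 = 48°C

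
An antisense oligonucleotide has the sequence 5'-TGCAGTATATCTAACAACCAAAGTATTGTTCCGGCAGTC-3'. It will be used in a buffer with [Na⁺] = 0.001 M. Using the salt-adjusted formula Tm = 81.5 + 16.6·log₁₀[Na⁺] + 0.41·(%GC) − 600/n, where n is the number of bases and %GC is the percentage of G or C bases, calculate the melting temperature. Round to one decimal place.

33.1°C

Length n = 39. Base counts: C=9, G=7, A=12, T=11
G+C = 16, so %GC = 16/39 × 100 = 41.026%
Salt term: 16.6 × (-3) = -49.8
GC term: 0.41 × 41.026 = 16.821; length term: −600/39 = −15.385
Tm = 81.5 + (-49.8) + 16.821 − 15.385 = 33.136 → 33.1°C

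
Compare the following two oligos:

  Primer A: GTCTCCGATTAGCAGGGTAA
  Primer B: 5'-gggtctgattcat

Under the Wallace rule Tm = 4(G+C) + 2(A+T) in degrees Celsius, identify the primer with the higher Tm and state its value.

Primer A, 60°C

Primer A: A+T=10, G+C=10 → Tm = 2(10)+4(10) = 60°C
Primer B: A+T=7, G+C=6 → Tm = 2(7)+4(6) = 38°C
60°C vs 38°C → primer A is higher.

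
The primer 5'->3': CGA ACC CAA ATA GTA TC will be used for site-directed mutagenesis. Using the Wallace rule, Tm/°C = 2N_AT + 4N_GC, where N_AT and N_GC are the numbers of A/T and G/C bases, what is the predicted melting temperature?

48°C

Base counts: G=2, C=5, A=7, T=3
AT pairs contribute 10, GC pairs contribute 7.
Tm = 2×10 + 4×7 = 48°C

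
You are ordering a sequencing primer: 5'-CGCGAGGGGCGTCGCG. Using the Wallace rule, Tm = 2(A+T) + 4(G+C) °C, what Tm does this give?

Counting bases: G=9, A=1, T=1, C=5
AT pairs contribute 2, GC pairs contribute 14.
Tm = 2(2) + 4(14) = 4 + 56 = 60°C

60°C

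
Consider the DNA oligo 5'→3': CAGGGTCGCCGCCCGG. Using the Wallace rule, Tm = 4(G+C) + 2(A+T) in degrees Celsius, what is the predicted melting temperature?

Base counts: G=7, A=1, C=7, T=1
So N_AT = 2 and N_GC = 14.
Tm = 4·14 + 2·2 = 56 + 4 = 60°C

60°C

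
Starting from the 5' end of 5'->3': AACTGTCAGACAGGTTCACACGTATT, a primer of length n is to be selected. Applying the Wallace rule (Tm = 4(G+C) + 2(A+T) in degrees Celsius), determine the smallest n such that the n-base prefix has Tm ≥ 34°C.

First 11 bases: AACTGTCAGAC → Tm = 32°C (< 34°C)
First 12 bases: AACTGTCAGACA → Tm = 34°C (≥ 34°C)
Each additional base adds 2°C (A/T) or 4°C (G/C), so Tm is non-decreasing in n; n = 12 is the first length to reach 34°C.

n = 12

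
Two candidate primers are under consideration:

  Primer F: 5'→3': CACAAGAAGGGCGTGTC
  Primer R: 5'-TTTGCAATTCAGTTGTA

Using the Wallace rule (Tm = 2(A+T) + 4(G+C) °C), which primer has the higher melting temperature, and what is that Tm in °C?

Primer F: A+T=7, G+C=10 → Tm = 2(7)+4(10) = 54°C
Primer R: A+T=12, G+C=5 → Tm = 2(12)+4(5) = 44°C
54°C vs 44°C → primer F is higher.

Primer F, 54°C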